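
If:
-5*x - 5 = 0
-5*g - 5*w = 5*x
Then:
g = 1 - w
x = -1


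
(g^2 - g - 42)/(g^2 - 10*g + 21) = (g + 6)/(g - 3)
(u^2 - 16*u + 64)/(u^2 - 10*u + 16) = (u - 8)/(u - 2)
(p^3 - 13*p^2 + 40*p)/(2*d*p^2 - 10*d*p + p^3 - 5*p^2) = (p - 8)/(2*d + p)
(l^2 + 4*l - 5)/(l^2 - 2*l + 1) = (l + 5)/(l - 1)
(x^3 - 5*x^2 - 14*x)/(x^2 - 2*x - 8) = x*(x - 7)/(x - 4)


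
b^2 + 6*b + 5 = (b + 1)*(b + 5)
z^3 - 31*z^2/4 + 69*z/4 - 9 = (z - 4)*(z - 3)*(z - 3/4)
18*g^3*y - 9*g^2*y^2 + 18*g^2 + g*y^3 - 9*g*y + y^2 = (-6*g + y)*(-3*g + y)*(g*y + 1)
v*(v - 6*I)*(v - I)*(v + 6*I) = v^4 - I*v^3 + 36*v^2 - 36*I*v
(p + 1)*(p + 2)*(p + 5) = p^3 + 8*p^2 + 17*p + 10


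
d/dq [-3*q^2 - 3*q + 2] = -6*q - 3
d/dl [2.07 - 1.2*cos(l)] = 1.2*sin(l)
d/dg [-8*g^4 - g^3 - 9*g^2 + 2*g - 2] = -32*g^3 - 3*g^2 - 18*g + 2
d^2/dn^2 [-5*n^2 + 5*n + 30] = -10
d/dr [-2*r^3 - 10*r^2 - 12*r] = -6*r^2 - 20*r - 12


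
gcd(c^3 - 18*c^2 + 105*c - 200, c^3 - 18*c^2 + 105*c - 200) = c^3 - 18*c^2 + 105*c - 200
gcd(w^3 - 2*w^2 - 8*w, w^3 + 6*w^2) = w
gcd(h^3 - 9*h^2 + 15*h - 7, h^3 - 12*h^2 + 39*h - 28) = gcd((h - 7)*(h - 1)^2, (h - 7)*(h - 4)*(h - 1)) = h^2 - 8*h + 7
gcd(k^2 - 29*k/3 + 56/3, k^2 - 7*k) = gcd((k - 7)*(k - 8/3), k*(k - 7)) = k - 7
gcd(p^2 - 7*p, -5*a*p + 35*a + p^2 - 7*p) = p - 7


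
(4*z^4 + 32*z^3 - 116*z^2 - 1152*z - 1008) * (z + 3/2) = 4*z^5 + 38*z^4 - 68*z^3 - 1326*z^2 - 2736*z - 1512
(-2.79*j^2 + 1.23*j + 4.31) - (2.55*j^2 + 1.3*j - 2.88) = -5.34*j^2 - 0.0700000000000001*j + 7.19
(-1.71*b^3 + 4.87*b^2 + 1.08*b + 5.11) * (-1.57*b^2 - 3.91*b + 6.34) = 2.6847*b^5 - 0.9598*b^4 - 31.5787*b^3 + 18.6303*b^2 - 13.1329*b + 32.3974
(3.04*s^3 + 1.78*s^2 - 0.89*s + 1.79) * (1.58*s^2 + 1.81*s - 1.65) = 4.8032*s^5 + 8.3148*s^4 - 3.2004*s^3 - 1.7197*s^2 + 4.7084*s - 2.9535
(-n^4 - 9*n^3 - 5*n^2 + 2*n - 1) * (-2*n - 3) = 2*n^5 + 21*n^4 + 37*n^3 + 11*n^2 - 4*n + 3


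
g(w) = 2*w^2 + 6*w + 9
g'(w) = 4*w + 6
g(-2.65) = 7.14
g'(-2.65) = -4.60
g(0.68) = 14.00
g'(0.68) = 8.72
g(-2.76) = 7.68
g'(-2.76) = -5.04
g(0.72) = 14.36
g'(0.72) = 8.88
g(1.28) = 19.96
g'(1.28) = 11.12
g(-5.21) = 32.03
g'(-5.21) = -14.84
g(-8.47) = 101.66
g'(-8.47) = -27.88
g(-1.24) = 4.64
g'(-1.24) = 1.04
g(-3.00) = 9.00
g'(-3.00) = -6.00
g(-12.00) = 225.00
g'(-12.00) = -42.00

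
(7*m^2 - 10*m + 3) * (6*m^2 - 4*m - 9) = 42*m^4 - 88*m^3 - 5*m^2 + 78*m - 27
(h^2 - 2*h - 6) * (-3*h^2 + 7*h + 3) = -3*h^4 + 13*h^3 + 7*h^2 - 48*h - 18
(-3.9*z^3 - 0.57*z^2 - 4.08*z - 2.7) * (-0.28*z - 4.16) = 1.092*z^4 + 16.3836*z^3 + 3.5136*z^2 + 17.7288*z + 11.232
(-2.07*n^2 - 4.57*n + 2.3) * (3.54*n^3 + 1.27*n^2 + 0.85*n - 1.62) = -7.3278*n^5 - 18.8067*n^4 + 0.578599999999999*n^3 + 2.3899*n^2 + 9.3584*n - 3.726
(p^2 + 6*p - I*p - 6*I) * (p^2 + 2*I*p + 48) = p^4 + 6*p^3 + I*p^3 + 50*p^2 + 6*I*p^2 + 300*p - 48*I*p - 288*I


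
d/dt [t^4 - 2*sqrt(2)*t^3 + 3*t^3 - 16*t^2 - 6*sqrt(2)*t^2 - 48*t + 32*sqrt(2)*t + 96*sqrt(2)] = 4*t^3 - 6*sqrt(2)*t^2 + 9*t^2 - 32*t - 12*sqrt(2)*t - 48 + 32*sqrt(2)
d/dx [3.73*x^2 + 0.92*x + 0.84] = 7.46*x + 0.92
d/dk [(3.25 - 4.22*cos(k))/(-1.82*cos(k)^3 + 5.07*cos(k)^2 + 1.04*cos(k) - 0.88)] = (15.3608*cos(k)^3 - 39.1404*cos(k)^2 + 32.955*cos(k) - 0.3336)*sin(k)/(3.3124*cos(k)^6 - 18.4548*cos(k)^5 + 21.9193*cos(k)^4 + 13.7488*cos(k)^3 - 7.8416*cos(k)^2 - 1.8304*cos(k) + 0.7744)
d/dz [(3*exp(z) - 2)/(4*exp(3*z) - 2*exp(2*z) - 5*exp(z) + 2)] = ((3*exp(z) - 2)*(-12*exp(2*z) + 4*exp(z) + 5) + 12*exp(3*z) - 6*exp(2*z) - 15*exp(z) + 6)*exp(z)/(4*exp(3*z) - 2*exp(2*z) - 5*exp(z) + 2)^2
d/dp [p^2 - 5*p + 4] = 2*p - 5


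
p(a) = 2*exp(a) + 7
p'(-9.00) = 0.00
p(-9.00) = 7.00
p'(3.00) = 40.17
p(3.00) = 47.17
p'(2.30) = 19.95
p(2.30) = 26.95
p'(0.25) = 2.57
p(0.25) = 9.57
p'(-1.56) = 0.42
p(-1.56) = 7.42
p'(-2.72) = 0.13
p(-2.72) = 7.13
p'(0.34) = 2.81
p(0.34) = 9.81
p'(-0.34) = 1.42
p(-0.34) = 8.42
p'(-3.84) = 0.04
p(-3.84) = 7.04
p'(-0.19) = 1.65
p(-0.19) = 8.65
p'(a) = 2*exp(a)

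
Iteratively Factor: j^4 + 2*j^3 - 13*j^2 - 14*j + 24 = (j + 2)*(j^3 - 13*j + 12) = (j - 3)*(j + 2)*(j^2 + 3*j - 4) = (j - 3)*(j - 1)*(j + 2)*(j + 4)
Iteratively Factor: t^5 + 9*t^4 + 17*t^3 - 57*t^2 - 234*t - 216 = (t + 3)*(t^4 + 6*t^3 - t^2 - 54*t - 72) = (t + 3)^2*(t^3 + 3*t^2 - 10*t - 24) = (t - 3)*(t + 3)^2*(t^2 + 6*t + 8) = (t - 3)*(t + 2)*(t + 3)^2*(t + 4)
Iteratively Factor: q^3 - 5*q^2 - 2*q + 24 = (q - 4)*(q^2 - q - 6) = (q - 4)*(q - 3)*(q + 2)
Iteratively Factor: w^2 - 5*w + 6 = (w - 2)*(w - 3)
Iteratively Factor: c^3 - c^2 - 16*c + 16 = (c + 4)*(c^2 - 5*c + 4) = (c - 1)*(c + 4)*(c - 4)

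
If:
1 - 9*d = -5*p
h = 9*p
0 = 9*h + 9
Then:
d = 4/81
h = -1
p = -1/9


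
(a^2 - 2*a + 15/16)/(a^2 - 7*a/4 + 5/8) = (4*a - 3)/(2*(2*a - 1))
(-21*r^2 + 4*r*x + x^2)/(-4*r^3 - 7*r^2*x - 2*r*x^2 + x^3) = (21*r^2 - 4*r*x - x^2)/(4*r^3 + 7*r^2*x + 2*r*x^2 - x^3)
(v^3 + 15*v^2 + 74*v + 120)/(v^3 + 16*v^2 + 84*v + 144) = (v + 5)/(v + 6)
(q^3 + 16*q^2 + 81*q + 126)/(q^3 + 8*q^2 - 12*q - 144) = (q^2 + 10*q + 21)/(q^2 + 2*q - 24)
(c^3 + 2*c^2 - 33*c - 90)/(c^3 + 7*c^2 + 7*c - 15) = (c - 6)/(c - 1)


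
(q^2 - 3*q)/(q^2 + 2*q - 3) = q*(q - 3)/(q^2 + 2*q - 3)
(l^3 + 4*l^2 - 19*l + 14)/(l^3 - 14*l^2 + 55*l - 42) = (l^2 + 5*l - 14)/(l^2 - 13*l + 42)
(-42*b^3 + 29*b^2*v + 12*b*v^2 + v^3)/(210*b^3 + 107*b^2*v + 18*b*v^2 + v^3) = (-b + v)/(5*b + v)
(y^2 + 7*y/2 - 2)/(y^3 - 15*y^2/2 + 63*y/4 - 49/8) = 4*(y + 4)/(4*y^2 - 28*y + 49)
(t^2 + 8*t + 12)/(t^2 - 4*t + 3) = (t^2 + 8*t + 12)/(t^2 - 4*t + 3)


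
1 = 1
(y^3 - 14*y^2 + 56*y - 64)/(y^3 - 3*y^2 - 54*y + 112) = (y - 4)/(y + 7)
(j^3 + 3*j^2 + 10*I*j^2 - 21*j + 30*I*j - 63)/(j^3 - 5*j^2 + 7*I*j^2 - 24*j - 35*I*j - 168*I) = (j + 3*I)/(j - 8)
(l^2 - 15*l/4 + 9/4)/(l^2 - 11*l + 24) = (l - 3/4)/(l - 8)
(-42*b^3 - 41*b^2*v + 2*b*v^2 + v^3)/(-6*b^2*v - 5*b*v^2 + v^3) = (7*b + v)/v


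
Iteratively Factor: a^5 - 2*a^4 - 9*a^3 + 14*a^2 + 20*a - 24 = (a + 2)*(a^4 - 4*a^3 - a^2 + 16*a - 12) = (a - 1)*(a + 2)*(a^3 - 3*a^2 - 4*a + 12) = (a - 3)*(a - 1)*(a + 2)*(a^2 - 4) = (a - 3)*(a - 2)*(a - 1)*(a + 2)*(a + 2)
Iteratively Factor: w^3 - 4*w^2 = (w - 4)*(w^2) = w*(w - 4)*(w)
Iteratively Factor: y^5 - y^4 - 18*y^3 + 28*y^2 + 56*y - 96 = (y + 4)*(y^4 - 5*y^3 + 2*y^2 + 20*y - 24) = (y - 3)*(y + 4)*(y^3 - 2*y^2 - 4*y + 8) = (y - 3)*(y - 2)*(y + 4)*(y^2 - 4) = (y - 3)*(y - 2)^2*(y + 4)*(y + 2)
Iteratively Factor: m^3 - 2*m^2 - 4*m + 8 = (m + 2)*(m^2 - 4*m + 4) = (m - 2)*(m + 2)*(m - 2)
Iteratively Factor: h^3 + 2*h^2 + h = (h + 1)*(h^2 + h) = h*(h + 1)*(h + 1)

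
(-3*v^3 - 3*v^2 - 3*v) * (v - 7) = -3*v^4 + 18*v^3 + 18*v^2 + 21*v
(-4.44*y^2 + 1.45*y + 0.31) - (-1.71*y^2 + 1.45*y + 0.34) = -2.73*y^2 - 0.03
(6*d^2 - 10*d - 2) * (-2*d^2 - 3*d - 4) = -12*d^4 + 2*d^3 + 10*d^2 + 46*d + 8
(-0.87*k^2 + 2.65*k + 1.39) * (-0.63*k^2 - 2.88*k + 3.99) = 0.5481*k^4 + 0.8361*k^3 - 11.979*k^2 + 6.5703*k + 5.5461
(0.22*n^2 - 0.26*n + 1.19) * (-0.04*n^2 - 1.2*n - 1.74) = -0.0088*n^4 - 0.2536*n^3 - 0.1184*n^2 - 0.9756*n - 2.0706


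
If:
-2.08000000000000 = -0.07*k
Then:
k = 29.71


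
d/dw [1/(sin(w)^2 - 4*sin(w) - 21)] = 2*(2 - sin(w))*cos(w)/((sin(w) - 7)^2*(sin(w) + 3)^2)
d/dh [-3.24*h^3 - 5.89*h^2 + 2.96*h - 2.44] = -9.72*h^2 - 11.78*h + 2.96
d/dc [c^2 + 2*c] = 2*c + 2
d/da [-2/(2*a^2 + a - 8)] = 2*(4*a + 1)/(2*a^2 + a - 8)^2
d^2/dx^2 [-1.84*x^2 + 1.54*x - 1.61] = -3.68000000000000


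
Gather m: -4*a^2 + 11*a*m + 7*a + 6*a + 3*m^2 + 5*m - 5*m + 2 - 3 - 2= -4*a^2 + 11*a*m + 13*a + 3*m^2 - 3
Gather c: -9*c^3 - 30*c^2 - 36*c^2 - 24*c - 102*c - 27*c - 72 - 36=-9*c^3 - 66*c^2 - 153*c - 108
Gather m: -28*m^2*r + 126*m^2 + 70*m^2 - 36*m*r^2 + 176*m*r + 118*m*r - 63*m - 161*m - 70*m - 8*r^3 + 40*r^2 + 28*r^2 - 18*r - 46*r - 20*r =m^2*(196 - 28*r) + m*(-36*r^2 + 294*r - 294) - 8*r^3 + 68*r^2 - 84*r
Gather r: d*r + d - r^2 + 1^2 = d*r + d - r^2 + 1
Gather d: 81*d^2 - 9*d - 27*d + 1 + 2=81*d^2 - 36*d + 3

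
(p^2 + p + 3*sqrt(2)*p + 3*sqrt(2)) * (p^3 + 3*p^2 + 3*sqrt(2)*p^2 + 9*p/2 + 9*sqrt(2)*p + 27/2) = p^5 + 4*p^4 + 6*sqrt(2)*p^4 + 51*p^3/2 + 24*sqrt(2)*p^3 + 63*sqrt(2)*p^2/2 + 90*p^2 + 135*p/2 + 54*sqrt(2)*p + 81*sqrt(2)/2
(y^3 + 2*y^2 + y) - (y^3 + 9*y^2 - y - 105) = -7*y^2 + 2*y + 105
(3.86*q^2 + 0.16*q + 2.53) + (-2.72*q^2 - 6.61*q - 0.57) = 1.14*q^2 - 6.45*q + 1.96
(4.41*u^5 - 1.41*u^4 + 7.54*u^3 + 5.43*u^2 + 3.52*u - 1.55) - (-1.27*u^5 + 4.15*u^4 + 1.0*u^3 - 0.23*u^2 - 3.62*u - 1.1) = 5.68*u^5 - 5.56*u^4 + 6.54*u^3 + 5.66*u^2 + 7.14*u - 0.45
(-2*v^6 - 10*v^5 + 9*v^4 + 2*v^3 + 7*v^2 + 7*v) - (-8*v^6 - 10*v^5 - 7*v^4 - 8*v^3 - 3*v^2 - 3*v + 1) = 6*v^6 + 16*v^4 + 10*v^3 + 10*v^2 + 10*v - 1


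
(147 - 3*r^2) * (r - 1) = -3*r^3 + 3*r^2 + 147*r - 147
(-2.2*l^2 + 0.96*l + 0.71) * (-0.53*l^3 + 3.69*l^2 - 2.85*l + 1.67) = 1.166*l^5 - 8.6268*l^4 + 9.4361*l^3 - 3.7901*l^2 - 0.4203*l + 1.1857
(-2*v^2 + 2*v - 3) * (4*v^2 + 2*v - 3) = -8*v^4 + 4*v^3 - 2*v^2 - 12*v + 9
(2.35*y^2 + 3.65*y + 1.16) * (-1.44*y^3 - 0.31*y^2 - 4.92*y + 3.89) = -3.384*y^5 - 5.9845*y^4 - 14.3639*y^3 - 9.1761*y^2 + 8.4913*y + 4.5124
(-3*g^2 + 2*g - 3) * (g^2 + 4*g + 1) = -3*g^4 - 10*g^3 + 2*g^2 - 10*g - 3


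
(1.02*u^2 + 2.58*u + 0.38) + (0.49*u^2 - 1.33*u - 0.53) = 1.51*u^2 + 1.25*u - 0.15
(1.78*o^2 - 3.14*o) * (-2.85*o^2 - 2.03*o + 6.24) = -5.073*o^4 + 5.3356*o^3 + 17.4814*o^2 - 19.5936*o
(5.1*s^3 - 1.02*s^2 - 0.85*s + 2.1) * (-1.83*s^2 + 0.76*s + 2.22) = -9.333*s^5 + 5.7426*s^4 + 12.1023*s^3 - 6.7534*s^2 - 0.291*s + 4.662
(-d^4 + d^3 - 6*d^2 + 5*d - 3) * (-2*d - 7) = 2*d^5 + 5*d^4 + 5*d^3 + 32*d^2 - 29*d + 21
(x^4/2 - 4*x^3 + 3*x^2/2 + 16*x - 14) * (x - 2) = x^5/2 - 5*x^4 + 19*x^3/2 + 13*x^2 - 46*x + 28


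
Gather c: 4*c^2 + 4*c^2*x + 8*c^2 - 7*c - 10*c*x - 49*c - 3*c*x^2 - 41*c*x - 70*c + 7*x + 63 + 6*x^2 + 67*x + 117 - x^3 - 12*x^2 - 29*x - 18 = c^2*(4*x + 12) + c*(-3*x^2 - 51*x - 126) - x^3 - 6*x^2 + 45*x + 162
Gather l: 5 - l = 5 - l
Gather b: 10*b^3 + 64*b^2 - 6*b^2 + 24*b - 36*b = 10*b^3 + 58*b^2 - 12*b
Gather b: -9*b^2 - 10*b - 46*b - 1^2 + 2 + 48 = -9*b^2 - 56*b + 49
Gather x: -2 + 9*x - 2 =9*x - 4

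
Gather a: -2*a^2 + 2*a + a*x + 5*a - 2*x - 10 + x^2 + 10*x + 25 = -2*a^2 + a*(x + 7) + x^2 + 8*x + 15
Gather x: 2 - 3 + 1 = 0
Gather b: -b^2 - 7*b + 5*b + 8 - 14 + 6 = -b^2 - 2*b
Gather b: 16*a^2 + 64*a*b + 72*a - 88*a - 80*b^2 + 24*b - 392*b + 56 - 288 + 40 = 16*a^2 - 16*a - 80*b^2 + b*(64*a - 368) - 192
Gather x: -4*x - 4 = -4*x - 4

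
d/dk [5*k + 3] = 5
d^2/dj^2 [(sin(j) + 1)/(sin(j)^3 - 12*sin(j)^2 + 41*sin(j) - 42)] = (-4*sin(j)^7 + 27*sin(j)^6 + 158*sin(j)^5 - 1756*sin(j)^4 + 4136*sin(j)^3 + 227*sin(j)^2 - 9210*sin(j) + 5798)/(sin(j)^3 - 12*sin(j)^2 + 41*sin(j) - 42)^3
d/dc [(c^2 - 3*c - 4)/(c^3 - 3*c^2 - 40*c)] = (-c^4 + 6*c^3 - 37*c^2 - 24*c - 160)/(c^2*(c^4 - 6*c^3 - 71*c^2 + 240*c + 1600))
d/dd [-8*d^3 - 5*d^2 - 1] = 2*d*(-12*d - 5)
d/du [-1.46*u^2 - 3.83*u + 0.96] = -2.92*u - 3.83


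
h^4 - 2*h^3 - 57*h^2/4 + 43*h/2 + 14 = (h - 4)*(h - 2)*(h + 1/2)*(h + 7/2)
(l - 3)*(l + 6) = l^2 + 3*l - 18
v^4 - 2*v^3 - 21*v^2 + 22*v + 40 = (v - 5)*(v - 2)*(v + 1)*(v + 4)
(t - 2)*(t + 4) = t^2 + 2*t - 8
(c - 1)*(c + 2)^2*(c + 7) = c^4 + 10*c^3 + 21*c^2 - 4*c - 28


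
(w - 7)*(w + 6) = w^2 - w - 42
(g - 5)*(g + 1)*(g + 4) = g^3 - 21*g - 20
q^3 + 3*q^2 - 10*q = q*(q - 2)*(q + 5)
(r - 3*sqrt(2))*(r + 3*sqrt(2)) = r^2 - 18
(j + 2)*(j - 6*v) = j^2 - 6*j*v + 2*j - 12*v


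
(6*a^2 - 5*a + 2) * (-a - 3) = -6*a^3 - 13*a^2 + 13*a - 6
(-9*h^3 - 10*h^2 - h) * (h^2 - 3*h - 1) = -9*h^5 + 17*h^4 + 38*h^3 + 13*h^2 + h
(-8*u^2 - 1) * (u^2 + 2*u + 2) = -8*u^4 - 16*u^3 - 17*u^2 - 2*u - 2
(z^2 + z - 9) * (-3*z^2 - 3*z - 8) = -3*z^4 - 6*z^3 + 16*z^2 + 19*z + 72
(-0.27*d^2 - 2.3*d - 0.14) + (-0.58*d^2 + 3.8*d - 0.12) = -0.85*d^2 + 1.5*d - 0.26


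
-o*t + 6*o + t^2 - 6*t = (-o + t)*(t - 6)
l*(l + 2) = l^2 + 2*l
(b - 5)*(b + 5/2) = b^2 - 5*b/2 - 25/2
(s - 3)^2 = s^2 - 6*s + 9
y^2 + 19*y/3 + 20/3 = (y + 4/3)*(y + 5)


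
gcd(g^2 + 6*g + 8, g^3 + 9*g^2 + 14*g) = g + 2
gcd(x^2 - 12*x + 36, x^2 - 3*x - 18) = x - 6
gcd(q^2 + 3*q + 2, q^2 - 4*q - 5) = q + 1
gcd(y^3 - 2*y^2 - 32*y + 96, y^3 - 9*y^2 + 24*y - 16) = y^2 - 8*y + 16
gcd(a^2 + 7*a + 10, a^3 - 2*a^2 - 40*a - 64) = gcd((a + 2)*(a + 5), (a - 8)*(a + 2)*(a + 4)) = a + 2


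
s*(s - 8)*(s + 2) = s^3 - 6*s^2 - 16*s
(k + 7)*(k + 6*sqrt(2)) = k^2 + 7*k + 6*sqrt(2)*k + 42*sqrt(2)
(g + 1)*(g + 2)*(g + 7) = g^3 + 10*g^2 + 23*g + 14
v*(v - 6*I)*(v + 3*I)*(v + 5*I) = v^4 + 2*I*v^3 + 33*v^2 + 90*I*v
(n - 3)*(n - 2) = n^2 - 5*n + 6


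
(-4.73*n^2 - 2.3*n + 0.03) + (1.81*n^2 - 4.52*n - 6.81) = -2.92*n^2 - 6.82*n - 6.78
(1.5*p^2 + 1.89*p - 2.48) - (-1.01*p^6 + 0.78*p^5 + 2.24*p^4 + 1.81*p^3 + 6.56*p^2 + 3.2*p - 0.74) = 1.01*p^6 - 0.78*p^5 - 2.24*p^4 - 1.81*p^3 - 5.06*p^2 - 1.31*p - 1.74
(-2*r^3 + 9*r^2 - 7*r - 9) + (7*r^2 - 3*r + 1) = -2*r^3 + 16*r^2 - 10*r - 8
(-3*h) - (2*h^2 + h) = -2*h^2 - 4*h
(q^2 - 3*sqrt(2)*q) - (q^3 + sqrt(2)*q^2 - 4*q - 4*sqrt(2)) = -q^3 - sqrt(2)*q^2 + q^2 - 3*sqrt(2)*q + 4*q + 4*sqrt(2)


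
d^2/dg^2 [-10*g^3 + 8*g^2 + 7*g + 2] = 16 - 60*g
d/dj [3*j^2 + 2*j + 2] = 6*j + 2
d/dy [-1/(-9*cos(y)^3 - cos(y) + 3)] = (27*cos(y)^2 + 1)*sin(y)/(9*cos(y)^3 + cos(y) - 3)^2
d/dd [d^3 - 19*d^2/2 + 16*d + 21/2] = 3*d^2 - 19*d + 16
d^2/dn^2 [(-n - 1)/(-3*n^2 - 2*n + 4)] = 2*(4*(n + 1)*(3*n + 1)^2 - (9*n + 5)*(3*n^2 + 2*n - 4))/(3*n^2 + 2*n - 4)^3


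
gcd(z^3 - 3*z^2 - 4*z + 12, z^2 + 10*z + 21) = 1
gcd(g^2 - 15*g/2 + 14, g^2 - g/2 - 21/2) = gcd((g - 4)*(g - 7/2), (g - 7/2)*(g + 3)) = g - 7/2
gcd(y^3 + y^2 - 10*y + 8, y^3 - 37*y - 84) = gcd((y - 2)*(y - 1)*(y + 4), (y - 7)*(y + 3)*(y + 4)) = y + 4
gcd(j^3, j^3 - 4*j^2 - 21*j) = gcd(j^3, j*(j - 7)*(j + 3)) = j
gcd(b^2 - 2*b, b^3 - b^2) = b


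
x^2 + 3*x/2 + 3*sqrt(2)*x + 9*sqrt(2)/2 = (x + 3/2)*(x + 3*sqrt(2))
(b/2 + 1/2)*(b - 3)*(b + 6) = b^3/2 + 2*b^2 - 15*b/2 - 9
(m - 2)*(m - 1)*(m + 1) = m^3 - 2*m^2 - m + 2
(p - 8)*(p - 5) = p^2 - 13*p + 40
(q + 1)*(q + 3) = q^2 + 4*q + 3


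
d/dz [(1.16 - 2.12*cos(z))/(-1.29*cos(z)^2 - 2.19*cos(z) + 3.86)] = (2.7348*cos(z)^2 - 2.9928*cos(z) + 5.6428)*sin(z)/(1.6641*cos(z)^4 + 5.6502*cos(z)^3 - 5.1627*cos(z)^2 - 16.9068*cos(z) + 14.8996)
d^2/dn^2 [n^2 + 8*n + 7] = 2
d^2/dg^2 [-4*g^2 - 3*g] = -8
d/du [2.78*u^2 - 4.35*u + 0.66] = 5.56*u - 4.35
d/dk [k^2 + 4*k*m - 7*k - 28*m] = 2*k + 4*m - 7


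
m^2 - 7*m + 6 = (m - 6)*(m - 1)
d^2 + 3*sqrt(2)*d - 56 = (d - 4*sqrt(2))*(d + 7*sqrt(2))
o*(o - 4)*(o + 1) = o^3 - 3*o^2 - 4*o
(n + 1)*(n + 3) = n^2 + 4*n + 3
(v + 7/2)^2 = v^2 + 7*v + 49/4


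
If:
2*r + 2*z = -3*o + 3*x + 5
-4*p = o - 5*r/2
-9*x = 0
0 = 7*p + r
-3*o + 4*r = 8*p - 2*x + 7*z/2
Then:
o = 1505/871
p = -70/871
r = 490/871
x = 0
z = -570/871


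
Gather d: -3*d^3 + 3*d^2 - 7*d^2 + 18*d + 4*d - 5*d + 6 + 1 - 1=-3*d^3 - 4*d^2 + 17*d + 6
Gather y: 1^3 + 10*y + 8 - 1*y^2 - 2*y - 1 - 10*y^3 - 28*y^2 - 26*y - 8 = -10*y^3 - 29*y^2 - 18*y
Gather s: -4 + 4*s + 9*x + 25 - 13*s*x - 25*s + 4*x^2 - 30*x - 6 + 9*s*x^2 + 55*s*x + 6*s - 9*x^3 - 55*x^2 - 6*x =s*(9*x^2 + 42*x - 15) - 9*x^3 - 51*x^2 - 27*x + 15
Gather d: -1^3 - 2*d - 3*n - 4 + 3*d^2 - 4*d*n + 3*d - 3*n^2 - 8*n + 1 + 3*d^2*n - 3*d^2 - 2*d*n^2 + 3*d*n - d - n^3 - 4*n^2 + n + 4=3*d^2*n + d*(-2*n^2 - n) - n^3 - 7*n^2 - 10*n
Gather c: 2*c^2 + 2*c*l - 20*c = 2*c^2 + c*(2*l - 20)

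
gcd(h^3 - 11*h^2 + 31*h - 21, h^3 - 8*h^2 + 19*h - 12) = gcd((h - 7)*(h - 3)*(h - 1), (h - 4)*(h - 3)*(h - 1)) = h^2 - 4*h + 3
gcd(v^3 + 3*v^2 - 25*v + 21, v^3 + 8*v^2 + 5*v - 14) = v^2 + 6*v - 7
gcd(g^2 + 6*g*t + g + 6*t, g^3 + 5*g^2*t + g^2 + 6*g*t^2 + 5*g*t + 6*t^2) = g + 1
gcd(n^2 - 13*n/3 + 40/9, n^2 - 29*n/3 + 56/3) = n - 8/3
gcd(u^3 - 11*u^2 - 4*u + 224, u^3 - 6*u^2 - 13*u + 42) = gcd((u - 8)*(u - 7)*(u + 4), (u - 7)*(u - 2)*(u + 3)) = u - 7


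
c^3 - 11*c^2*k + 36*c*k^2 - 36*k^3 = (c - 6*k)*(c - 3*k)*(c - 2*k)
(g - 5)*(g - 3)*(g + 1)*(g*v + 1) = g^4*v - 7*g^3*v + g^3 + 7*g^2*v - 7*g^2 + 15*g*v + 7*g + 15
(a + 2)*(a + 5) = a^2 + 7*a + 10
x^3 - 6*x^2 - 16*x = x*(x - 8)*(x + 2)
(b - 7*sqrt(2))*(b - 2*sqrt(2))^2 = b^3 - 11*sqrt(2)*b^2 + 64*b - 56*sqrt(2)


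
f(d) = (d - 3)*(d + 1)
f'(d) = 2*d - 2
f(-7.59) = 69.79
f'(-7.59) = -17.18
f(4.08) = 5.49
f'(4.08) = 6.16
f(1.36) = -3.87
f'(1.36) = 0.72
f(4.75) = 10.06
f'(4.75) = 7.50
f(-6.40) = 50.76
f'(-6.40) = -14.80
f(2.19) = -2.58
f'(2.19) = 2.38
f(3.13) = 0.54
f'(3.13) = 4.26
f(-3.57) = 16.88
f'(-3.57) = -9.14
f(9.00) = 60.00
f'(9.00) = 16.00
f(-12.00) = 165.00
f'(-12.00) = -26.00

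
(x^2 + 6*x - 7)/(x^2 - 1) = (x + 7)/(x + 1)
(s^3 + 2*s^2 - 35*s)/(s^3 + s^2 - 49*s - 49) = s*(s - 5)/(s^2 - 6*s - 7)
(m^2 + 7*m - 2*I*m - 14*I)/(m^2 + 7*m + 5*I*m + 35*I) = (m - 2*I)/(m + 5*I)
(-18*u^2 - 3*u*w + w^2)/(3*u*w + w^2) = (-6*u + w)/w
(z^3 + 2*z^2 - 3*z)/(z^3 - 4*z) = (z^2 + 2*z - 3)/(z^2 - 4)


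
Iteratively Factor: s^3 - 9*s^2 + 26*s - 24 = (s - 4)*(s^2 - 5*s + 6) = (s - 4)*(s - 3)*(s - 2)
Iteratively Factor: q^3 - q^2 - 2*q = (q)*(q^2 - q - 2) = q*(q - 2)*(q + 1)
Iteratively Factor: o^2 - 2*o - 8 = (o - 4)*(o + 2)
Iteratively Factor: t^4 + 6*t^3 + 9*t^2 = (t + 3)*(t^3 + 3*t^2) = t*(t + 3)*(t^2 + 3*t) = t*(t + 3)^2*(t)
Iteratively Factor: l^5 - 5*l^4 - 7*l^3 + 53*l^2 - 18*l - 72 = (l - 3)*(l^4 - 2*l^3 - 13*l^2 + 14*l + 24) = (l - 3)*(l + 1)*(l^3 - 3*l^2 - 10*l + 24) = (l - 3)*(l - 2)*(l + 1)*(l^2 - l - 12) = (l - 3)*(l - 2)*(l + 1)*(l + 3)*(l - 4)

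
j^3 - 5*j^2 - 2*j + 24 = (j - 4)*(j - 3)*(j + 2)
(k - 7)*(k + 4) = k^2 - 3*k - 28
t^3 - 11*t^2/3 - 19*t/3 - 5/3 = (t - 5)*(t + 1/3)*(t + 1)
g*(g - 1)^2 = g^3 - 2*g^2 + g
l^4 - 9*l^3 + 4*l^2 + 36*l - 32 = (l - 8)*(l - 2)*(l - 1)*(l + 2)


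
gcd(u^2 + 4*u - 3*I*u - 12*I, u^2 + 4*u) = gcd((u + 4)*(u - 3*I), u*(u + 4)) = u + 4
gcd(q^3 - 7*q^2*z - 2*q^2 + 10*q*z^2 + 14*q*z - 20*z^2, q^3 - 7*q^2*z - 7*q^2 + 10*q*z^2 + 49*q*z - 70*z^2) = q^2 - 7*q*z + 10*z^2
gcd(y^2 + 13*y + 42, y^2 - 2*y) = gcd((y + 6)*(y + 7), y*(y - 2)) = 1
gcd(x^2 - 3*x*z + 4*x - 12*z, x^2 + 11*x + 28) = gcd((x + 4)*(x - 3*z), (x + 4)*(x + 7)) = x + 4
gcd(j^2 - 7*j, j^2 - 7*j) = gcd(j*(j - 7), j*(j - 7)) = j^2 - 7*j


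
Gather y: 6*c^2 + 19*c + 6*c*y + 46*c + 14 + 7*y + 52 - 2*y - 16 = 6*c^2 + 65*c + y*(6*c + 5) + 50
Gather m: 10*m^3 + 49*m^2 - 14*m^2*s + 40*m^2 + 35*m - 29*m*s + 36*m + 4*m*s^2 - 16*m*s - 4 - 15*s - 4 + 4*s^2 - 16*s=10*m^3 + m^2*(89 - 14*s) + m*(4*s^2 - 45*s + 71) + 4*s^2 - 31*s - 8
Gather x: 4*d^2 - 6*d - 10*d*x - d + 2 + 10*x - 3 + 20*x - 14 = 4*d^2 - 7*d + x*(30 - 10*d) - 15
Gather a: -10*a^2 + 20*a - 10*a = -10*a^2 + 10*a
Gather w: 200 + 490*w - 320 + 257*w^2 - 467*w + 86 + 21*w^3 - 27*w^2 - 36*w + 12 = 21*w^3 + 230*w^2 - 13*w - 22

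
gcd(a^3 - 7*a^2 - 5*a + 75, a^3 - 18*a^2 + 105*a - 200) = a^2 - 10*a + 25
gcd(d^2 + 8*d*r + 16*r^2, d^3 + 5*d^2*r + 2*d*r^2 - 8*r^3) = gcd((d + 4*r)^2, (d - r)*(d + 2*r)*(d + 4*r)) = d + 4*r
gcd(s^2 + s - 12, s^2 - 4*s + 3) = s - 3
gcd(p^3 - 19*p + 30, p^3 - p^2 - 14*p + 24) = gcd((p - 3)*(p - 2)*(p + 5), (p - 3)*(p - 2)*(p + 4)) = p^2 - 5*p + 6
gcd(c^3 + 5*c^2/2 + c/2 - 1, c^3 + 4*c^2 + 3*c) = c + 1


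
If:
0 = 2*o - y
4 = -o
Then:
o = -4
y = -8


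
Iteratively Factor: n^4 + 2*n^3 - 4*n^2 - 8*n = (n)*(n^3 + 2*n^2 - 4*n - 8) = n*(n + 2)*(n^2 - 4) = n*(n + 2)^2*(n - 2)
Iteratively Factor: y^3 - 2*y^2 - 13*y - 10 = (y - 5)*(y^2 + 3*y + 2) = (y - 5)*(y + 2)*(y + 1)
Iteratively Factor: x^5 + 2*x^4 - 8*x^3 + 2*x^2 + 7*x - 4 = (x + 1)*(x^4 + x^3 - 9*x^2 + 11*x - 4) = (x - 1)*(x + 1)*(x^3 + 2*x^2 - 7*x + 4) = (x - 1)*(x + 1)*(x + 4)*(x^2 - 2*x + 1) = (x - 1)^2*(x + 1)*(x + 4)*(x - 1)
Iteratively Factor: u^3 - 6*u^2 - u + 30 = (u - 3)*(u^2 - 3*u - 10) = (u - 3)*(u + 2)*(u - 5)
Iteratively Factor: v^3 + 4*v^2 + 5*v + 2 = (v + 1)*(v^2 + 3*v + 2) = (v + 1)*(v + 2)*(v + 1)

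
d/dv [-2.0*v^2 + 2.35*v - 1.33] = 2.35 - 4.0*v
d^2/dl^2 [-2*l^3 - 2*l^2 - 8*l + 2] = -12*l - 4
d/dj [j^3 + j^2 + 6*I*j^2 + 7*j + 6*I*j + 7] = 3*j^2 + j*(2 + 12*I) + 7 + 6*I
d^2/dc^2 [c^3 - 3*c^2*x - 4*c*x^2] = 6*c - 6*x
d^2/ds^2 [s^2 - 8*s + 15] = 2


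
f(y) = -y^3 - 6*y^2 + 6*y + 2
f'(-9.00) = -129.00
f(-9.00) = 191.00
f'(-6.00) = -30.00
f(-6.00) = -34.00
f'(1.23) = -13.30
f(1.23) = -1.56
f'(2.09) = -32.18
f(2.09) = -20.80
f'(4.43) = -106.03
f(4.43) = -176.11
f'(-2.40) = 17.52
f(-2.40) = -33.14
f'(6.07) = -177.37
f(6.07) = -406.30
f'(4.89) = -124.42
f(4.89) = -229.06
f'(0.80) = -5.52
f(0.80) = 2.45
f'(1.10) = -10.83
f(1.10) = 0.01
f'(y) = -3*y^2 - 12*y + 6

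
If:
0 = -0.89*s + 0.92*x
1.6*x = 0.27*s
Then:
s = 0.00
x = 0.00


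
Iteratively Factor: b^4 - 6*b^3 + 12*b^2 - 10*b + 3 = (b - 3)*(b^3 - 3*b^2 + 3*b - 1) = (b - 3)*(b - 1)*(b^2 - 2*b + 1) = (b - 3)*(b - 1)^2*(b - 1)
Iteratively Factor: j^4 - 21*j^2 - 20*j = (j + 1)*(j^3 - j^2 - 20*j) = (j - 5)*(j + 1)*(j^2 + 4*j) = (j - 5)*(j + 1)*(j + 4)*(j)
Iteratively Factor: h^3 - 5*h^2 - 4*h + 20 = (h - 5)*(h^2 - 4) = (h - 5)*(h + 2)*(h - 2)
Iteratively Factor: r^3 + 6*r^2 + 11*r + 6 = (r + 2)*(r^2 + 4*r + 3) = (r + 2)*(r + 3)*(r + 1)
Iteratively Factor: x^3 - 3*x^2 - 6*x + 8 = (x + 2)*(x^2 - 5*x + 4) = (x - 1)*(x + 2)*(x - 4)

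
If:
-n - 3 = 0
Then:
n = -3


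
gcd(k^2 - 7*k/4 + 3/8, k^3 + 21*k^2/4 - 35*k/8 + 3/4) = k - 1/4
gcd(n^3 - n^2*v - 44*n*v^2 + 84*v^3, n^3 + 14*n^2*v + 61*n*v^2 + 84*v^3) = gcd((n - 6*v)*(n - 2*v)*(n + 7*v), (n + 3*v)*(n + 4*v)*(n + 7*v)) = n + 7*v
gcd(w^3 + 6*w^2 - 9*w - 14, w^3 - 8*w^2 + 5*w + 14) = w^2 - w - 2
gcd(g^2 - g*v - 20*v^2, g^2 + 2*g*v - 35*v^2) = -g + 5*v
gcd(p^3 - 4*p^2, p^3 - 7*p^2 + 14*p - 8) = p - 4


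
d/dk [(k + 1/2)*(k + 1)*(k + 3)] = 3*k^2 + 9*k + 5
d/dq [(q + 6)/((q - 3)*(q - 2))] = (-q^2 - 12*q + 36)/(q^4 - 10*q^3 + 37*q^2 - 60*q + 36)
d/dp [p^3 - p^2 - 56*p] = 3*p^2 - 2*p - 56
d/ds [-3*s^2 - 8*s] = -6*s - 8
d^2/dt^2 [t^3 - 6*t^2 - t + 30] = 6*t - 12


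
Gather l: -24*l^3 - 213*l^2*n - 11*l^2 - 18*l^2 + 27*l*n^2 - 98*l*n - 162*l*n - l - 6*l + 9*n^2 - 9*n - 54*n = -24*l^3 + l^2*(-213*n - 29) + l*(27*n^2 - 260*n - 7) + 9*n^2 - 63*n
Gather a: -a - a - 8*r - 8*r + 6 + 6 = -2*a - 16*r + 12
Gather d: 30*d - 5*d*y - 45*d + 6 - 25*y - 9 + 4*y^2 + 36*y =d*(-5*y - 15) + 4*y^2 + 11*y - 3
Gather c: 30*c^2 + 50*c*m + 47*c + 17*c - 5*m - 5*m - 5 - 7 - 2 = 30*c^2 + c*(50*m + 64) - 10*m - 14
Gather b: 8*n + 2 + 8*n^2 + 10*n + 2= 8*n^2 + 18*n + 4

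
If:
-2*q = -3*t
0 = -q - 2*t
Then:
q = 0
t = 0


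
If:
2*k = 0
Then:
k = 0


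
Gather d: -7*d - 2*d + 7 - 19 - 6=-9*d - 18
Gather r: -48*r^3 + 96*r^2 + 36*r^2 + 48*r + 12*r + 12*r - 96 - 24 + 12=-48*r^3 + 132*r^2 + 72*r - 108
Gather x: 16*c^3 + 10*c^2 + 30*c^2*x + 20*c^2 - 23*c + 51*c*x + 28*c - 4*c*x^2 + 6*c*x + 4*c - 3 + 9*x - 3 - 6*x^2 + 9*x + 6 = 16*c^3 + 30*c^2 + 9*c + x^2*(-4*c - 6) + x*(30*c^2 + 57*c + 18)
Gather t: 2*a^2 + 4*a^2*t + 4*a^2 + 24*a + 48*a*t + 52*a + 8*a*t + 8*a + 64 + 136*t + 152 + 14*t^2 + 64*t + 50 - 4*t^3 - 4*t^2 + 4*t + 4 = 6*a^2 + 84*a - 4*t^3 + 10*t^2 + t*(4*a^2 + 56*a + 204) + 270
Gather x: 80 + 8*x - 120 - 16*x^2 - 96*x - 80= -16*x^2 - 88*x - 120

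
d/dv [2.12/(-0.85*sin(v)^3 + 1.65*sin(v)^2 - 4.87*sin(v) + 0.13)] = (5.406*sin(v)^2 - 6.996*sin(v) + 10.3244)*cos(v)/(0.85*sin(v)^3 - 1.65*sin(v)^2 + 4.87*sin(v) - 0.13)^2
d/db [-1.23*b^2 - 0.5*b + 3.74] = -2.46*b - 0.5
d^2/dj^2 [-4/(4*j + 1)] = -128/(4*j + 1)^3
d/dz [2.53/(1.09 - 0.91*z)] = 2.3023/(0.91*z - 1.09)^2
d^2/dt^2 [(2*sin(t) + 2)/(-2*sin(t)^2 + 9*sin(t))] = 2*(4*sin(t)^2 + 34*sin(t) - 62 + 57/sin(t) + 108/sin(t)^2 - 162/sin(t)^3)/(2*sin(t) - 9)^3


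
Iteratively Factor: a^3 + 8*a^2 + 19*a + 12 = (a + 4)*(a^2 + 4*a + 3) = (a + 1)*(a + 4)*(a + 3)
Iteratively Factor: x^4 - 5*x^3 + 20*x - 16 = (x - 2)*(x^3 - 3*x^2 - 6*x + 8) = (x - 4)*(x - 2)*(x^2 + x - 2) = (x - 4)*(x - 2)*(x + 2)*(x - 1)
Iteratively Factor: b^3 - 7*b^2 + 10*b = (b - 5)*(b^2 - 2*b) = (b - 5)*(b - 2)*(b)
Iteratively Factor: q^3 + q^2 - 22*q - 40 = (q + 4)*(q^2 - 3*q - 10) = (q - 5)*(q + 4)*(q + 2)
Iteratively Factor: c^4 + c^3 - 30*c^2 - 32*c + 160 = (c + 4)*(c^3 - 3*c^2 - 18*c + 40) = (c - 5)*(c + 4)*(c^2 + 2*c - 8) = (c - 5)*(c + 4)^2*(c - 2)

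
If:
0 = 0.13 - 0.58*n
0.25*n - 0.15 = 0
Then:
No Solution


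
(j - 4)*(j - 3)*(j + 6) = j^3 - j^2 - 30*j + 72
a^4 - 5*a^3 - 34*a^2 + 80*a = a*(a - 8)*(a - 2)*(a + 5)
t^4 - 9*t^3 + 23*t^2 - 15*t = t*(t - 5)*(t - 3)*(t - 1)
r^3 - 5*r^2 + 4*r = r*(r - 4)*(r - 1)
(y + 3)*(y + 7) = y^2 + 10*y + 21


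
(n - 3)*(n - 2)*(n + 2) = n^3 - 3*n^2 - 4*n + 12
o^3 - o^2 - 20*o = o*(o - 5)*(o + 4)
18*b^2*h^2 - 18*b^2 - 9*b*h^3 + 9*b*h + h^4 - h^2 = (-6*b + h)*(-3*b + h)*(h - 1)*(h + 1)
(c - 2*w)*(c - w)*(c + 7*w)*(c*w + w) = c^4*w + 4*c^3*w^2 + c^3*w - 19*c^2*w^3 + 4*c^2*w^2 + 14*c*w^4 - 19*c*w^3 + 14*w^4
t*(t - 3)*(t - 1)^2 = t^4 - 5*t^3 + 7*t^2 - 3*t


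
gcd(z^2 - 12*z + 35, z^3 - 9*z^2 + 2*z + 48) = 1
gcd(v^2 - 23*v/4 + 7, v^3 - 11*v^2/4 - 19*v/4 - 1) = v - 4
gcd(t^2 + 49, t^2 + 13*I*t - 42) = t + 7*I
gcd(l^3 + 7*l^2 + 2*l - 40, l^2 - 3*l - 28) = l + 4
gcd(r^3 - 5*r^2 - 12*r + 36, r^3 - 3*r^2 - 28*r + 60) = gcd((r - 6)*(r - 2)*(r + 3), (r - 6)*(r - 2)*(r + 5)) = r^2 - 8*r + 12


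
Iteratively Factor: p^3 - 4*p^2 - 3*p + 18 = (p + 2)*(p^2 - 6*p + 9) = (p - 3)*(p + 2)*(p - 3)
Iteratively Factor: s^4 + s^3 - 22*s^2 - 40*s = (s)*(s^3 + s^2 - 22*s - 40) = s*(s + 4)*(s^2 - 3*s - 10) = s*(s - 5)*(s + 4)*(s + 2)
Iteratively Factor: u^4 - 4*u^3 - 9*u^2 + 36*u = (u + 3)*(u^3 - 7*u^2 + 12*u) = (u - 3)*(u + 3)*(u^2 - 4*u) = (u - 4)*(u - 3)*(u + 3)*(u)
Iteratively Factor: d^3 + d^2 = (d)*(d^2 + d) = d^2*(d + 1)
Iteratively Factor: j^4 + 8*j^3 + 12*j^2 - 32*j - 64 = (j + 4)*(j^3 + 4*j^2 - 4*j - 16) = (j + 4)^2*(j^2 - 4) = (j + 2)*(j + 4)^2*(j - 2)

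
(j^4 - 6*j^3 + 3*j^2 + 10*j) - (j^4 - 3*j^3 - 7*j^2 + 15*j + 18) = -3*j^3 + 10*j^2 - 5*j - 18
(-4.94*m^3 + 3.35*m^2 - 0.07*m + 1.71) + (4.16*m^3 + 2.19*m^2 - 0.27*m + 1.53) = -0.78*m^3 + 5.54*m^2 - 0.34*m + 3.24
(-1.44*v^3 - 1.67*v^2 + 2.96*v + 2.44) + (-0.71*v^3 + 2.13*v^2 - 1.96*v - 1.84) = -2.15*v^3 + 0.46*v^2 + 1.0*v + 0.6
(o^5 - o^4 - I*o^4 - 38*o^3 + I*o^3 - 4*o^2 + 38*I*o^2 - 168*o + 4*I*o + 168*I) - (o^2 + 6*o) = o^5 - o^4 - I*o^4 - 38*o^3 + I*o^3 - 5*o^2 + 38*I*o^2 - 174*o + 4*I*o + 168*I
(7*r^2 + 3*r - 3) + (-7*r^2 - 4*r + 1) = -r - 2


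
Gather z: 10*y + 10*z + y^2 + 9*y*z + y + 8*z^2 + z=y^2 + 11*y + 8*z^2 + z*(9*y + 11)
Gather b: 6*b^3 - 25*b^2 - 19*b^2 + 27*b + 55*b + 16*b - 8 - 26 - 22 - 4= 6*b^3 - 44*b^2 + 98*b - 60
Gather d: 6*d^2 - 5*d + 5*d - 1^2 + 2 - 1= 6*d^2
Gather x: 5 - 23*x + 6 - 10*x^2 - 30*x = -10*x^2 - 53*x + 11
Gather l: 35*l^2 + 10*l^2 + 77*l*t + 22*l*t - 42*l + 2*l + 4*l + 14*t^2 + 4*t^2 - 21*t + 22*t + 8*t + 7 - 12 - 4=45*l^2 + l*(99*t - 36) + 18*t^2 + 9*t - 9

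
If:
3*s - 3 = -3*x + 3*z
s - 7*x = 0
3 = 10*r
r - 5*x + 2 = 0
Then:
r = 3/10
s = 161/50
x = 23/50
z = 67/25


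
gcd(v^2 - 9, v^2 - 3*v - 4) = 1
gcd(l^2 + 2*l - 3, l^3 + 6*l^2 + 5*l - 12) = l^2 + 2*l - 3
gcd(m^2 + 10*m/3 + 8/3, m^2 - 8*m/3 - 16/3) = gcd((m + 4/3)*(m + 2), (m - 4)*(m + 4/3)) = m + 4/3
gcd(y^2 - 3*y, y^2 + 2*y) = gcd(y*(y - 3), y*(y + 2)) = y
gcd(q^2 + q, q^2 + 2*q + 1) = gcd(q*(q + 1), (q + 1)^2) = q + 1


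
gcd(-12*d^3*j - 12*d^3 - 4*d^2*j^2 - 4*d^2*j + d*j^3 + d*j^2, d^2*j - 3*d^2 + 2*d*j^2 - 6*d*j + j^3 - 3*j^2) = 1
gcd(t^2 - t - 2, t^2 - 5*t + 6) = t - 2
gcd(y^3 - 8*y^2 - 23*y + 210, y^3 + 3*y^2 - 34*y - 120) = y^2 - y - 30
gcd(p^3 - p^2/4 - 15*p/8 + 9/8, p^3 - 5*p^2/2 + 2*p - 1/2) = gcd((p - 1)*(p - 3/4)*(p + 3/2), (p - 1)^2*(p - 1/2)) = p - 1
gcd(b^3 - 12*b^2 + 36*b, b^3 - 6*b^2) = b^2 - 6*b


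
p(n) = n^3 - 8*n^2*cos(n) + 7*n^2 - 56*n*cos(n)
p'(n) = 8*n^2*sin(n) + 3*n^2 + 56*n*sin(n) - 16*n*cos(n) + 14*n - 56*cos(n)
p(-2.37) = -36.92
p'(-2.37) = 57.84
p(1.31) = -8.20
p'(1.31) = 87.79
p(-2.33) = -34.57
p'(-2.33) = 59.70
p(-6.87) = 12.09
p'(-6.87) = 94.27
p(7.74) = 779.23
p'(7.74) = 1174.41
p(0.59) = -27.13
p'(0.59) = -25.14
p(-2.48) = -42.96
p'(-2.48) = 51.70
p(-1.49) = 17.53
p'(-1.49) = 48.67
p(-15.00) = -1070.70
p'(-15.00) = -299.06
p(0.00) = 0.00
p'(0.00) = -56.00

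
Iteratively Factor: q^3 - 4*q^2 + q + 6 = (q + 1)*(q^2 - 5*q + 6) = (q - 2)*(q + 1)*(q - 3)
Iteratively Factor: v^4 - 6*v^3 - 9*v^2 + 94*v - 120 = (v - 3)*(v^3 - 3*v^2 - 18*v + 40) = (v - 5)*(v - 3)*(v^2 + 2*v - 8) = (v - 5)*(v - 3)*(v + 4)*(v - 2)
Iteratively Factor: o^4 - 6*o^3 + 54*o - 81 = (o - 3)*(o^3 - 3*o^2 - 9*o + 27) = (o - 3)^2*(o^2 - 9) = (o - 3)^3*(o + 3)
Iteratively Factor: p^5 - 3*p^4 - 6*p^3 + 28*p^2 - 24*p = (p - 2)*(p^4 - p^3 - 8*p^2 + 12*p) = (p - 2)^2*(p^3 + p^2 - 6*p) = (p - 2)^2*(p + 3)*(p^2 - 2*p) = p*(p - 2)^2*(p + 3)*(p - 2)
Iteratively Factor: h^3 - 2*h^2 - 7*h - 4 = (h + 1)*(h^2 - 3*h - 4) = (h - 4)*(h + 1)*(h + 1)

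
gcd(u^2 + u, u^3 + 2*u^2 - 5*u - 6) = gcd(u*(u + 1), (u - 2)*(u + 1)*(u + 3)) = u + 1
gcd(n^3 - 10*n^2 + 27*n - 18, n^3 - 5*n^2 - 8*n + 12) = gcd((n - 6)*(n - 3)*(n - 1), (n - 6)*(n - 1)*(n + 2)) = n^2 - 7*n + 6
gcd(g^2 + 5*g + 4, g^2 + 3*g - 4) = g + 4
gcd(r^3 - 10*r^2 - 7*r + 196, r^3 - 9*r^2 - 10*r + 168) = r^2 - 3*r - 28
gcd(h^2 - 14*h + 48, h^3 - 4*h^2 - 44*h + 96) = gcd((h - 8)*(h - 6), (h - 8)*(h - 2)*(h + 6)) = h - 8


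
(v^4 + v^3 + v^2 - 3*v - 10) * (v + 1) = v^5 + 2*v^4 + 2*v^3 - 2*v^2 - 13*v - 10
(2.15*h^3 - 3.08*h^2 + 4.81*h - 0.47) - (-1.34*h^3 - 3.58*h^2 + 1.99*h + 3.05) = 3.49*h^3 + 0.5*h^2 + 2.82*h - 3.52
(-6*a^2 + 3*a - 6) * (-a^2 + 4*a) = 6*a^4 - 27*a^3 + 18*a^2 - 24*a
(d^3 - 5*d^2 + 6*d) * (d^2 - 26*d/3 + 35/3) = d^5 - 41*d^4/3 + 61*d^3 - 331*d^2/3 + 70*d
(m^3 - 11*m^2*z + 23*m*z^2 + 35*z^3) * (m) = m^4 - 11*m^3*z + 23*m^2*z^2 + 35*m*z^3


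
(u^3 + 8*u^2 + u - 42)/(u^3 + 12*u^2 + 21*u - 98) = (u + 3)/(u + 7)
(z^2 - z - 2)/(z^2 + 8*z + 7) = (z - 2)/(z + 7)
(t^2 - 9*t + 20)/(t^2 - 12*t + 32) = (t - 5)/(t - 8)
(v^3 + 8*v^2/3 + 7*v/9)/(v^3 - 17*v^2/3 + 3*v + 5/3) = v*(3*v + 7)/(3*(v^2 - 6*v + 5))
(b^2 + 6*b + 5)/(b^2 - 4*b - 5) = (b + 5)/(b - 5)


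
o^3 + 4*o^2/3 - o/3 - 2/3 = (o - 2/3)*(o + 1)^2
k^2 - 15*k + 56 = (k - 8)*(k - 7)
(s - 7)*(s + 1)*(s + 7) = s^3 + s^2 - 49*s - 49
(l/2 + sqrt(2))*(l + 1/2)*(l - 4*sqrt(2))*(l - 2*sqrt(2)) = l^4/2 - 2*sqrt(2)*l^3 + l^3/4 - 4*l^2 - sqrt(2)*l^2 - 2*l + 16*sqrt(2)*l + 8*sqrt(2)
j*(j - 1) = j^2 - j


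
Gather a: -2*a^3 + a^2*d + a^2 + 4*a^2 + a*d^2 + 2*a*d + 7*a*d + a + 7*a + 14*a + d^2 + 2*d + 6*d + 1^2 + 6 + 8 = -2*a^3 + a^2*(d + 5) + a*(d^2 + 9*d + 22) + d^2 + 8*d + 15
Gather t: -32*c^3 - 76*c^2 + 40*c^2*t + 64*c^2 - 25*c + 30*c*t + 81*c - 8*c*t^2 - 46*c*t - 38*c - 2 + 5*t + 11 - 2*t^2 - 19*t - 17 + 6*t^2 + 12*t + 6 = -32*c^3 - 12*c^2 + 18*c + t^2*(4 - 8*c) + t*(40*c^2 - 16*c - 2) - 2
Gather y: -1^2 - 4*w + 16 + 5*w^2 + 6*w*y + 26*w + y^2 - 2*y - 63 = 5*w^2 + 22*w + y^2 + y*(6*w - 2) - 48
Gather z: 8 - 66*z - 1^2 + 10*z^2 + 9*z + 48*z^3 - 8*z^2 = 48*z^3 + 2*z^2 - 57*z + 7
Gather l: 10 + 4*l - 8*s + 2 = 4*l - 8*s + 12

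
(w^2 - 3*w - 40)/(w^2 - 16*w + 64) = (w + 5)/(w - 8)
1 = 1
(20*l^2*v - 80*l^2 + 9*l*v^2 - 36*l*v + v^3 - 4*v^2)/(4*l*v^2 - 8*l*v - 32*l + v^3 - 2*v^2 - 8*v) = (5*l + v)/(v + 2)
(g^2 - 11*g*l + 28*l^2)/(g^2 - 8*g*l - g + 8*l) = (g^2 - 11*g*l + 28*l^2)/(g^2 - 8*g*l - g + 8*l)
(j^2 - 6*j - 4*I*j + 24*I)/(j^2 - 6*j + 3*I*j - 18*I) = (j - 4*I)/(j + 3*I)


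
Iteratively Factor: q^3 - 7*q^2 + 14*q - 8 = (q - 1)*(q^2 - 6*q + 8) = (q - 2)*(q - 1)*(q - 4)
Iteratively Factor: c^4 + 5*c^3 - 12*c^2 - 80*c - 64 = (c + 4)*(c^3 + c^2 - 16*c - 16) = (c + 1)*(c + 4)*(c^2 - 16) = (c + 1)*(c + 4)^2*(c - 4)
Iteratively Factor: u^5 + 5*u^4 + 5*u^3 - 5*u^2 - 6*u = (u + 3)*(u^4 + 2*u^3 - u^2 - 2*u) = (u - 1)*(u + 3)*(u^3 + 3*u^2 + 2*u) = u*(u - 1)*(u + 3)*(u^2 + 3*u + 2) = u*(u - 1)*(u + 2)*(u + 3)*(u + 1)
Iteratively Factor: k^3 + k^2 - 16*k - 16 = (k + 1)*(k^2 - 16) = (k - 4)*(k + 1)*(k + 4)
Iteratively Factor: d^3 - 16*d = (d - 4)*(d^2 + 4*d) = (d - 4)*(d + 4)*(d)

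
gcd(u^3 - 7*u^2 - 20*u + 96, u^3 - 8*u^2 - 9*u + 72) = u^2 - 11*u + 24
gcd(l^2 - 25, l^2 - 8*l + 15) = l - 5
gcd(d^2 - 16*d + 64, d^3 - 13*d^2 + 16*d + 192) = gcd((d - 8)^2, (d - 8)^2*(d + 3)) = d^2 - 16*d + 64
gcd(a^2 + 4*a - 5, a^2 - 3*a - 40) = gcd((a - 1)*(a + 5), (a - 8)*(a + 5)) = a + 5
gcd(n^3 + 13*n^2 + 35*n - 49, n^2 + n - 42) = n + 7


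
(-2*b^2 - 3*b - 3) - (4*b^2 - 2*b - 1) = -6*b^2 - b - 2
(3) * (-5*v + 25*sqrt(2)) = -15*v + 75*sqrt(2)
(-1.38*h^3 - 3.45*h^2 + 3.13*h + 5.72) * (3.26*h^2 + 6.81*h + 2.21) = -4.4988*h^5 - 20.6448*h^4 - 16.3405*h^3 + 32.338*h^2 + 45.8705*h + 12.6412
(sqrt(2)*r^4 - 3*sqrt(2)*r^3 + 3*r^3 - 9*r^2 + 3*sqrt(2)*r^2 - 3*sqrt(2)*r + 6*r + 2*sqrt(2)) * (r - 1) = sqrt(2)*r^5 - 4*sqrt(2)*r^4 + 3*r^4 - 12*r^3 + 6*sqrt(2)*r^3 - 6*sqrt(2)*r^2 + 15*r^2 - 6*r + 5*sqrt(2)*r - 2*sqrt(2)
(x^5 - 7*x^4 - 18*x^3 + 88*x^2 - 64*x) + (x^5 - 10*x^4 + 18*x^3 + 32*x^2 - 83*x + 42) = 2*x^5 - 17*x^4 + 120*x^2 - 147*x + 42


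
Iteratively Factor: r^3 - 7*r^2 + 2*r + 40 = (r + 2)*(r^2 - 9*r + 20) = (r - 5)*(r + 2)*(r - 4)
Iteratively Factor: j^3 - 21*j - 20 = (j - 5)*(j^2 + 5*j + 4) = (j - 5)*(j + 4)*(j + 1)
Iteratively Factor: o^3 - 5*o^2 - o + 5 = (o + 1)*(o^2 - 6*o + 5) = (o - 5)*(o + 1)*(o - 1)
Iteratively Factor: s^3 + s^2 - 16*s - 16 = (s + 4)*(s^2 - 3*s - 4) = (s + 1)*(s + 4)*(s - 4)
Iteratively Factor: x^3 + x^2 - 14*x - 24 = (x + 3)*(x^2 - 2*x - 8) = (x - 4)*(x + 3)*(x + 2)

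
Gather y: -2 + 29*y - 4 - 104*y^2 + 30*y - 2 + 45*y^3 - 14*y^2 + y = 45*y^3 - 118*y^2 + 60*y - 8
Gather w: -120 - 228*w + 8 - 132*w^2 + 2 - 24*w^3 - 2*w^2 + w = -24*w^3 - 134*w^2 - 227*w - 110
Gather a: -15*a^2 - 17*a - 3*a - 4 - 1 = -15*a^2 - 20*a - 5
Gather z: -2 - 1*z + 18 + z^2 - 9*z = z^2 - 10*z + 16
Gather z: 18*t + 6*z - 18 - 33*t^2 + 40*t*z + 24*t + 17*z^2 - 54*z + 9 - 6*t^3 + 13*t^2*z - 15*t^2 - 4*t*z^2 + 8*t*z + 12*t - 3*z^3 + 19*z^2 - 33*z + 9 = -6*t^3 - 48*t^2 + 54*t - 3*z^3 + z^2*(36 - 4*t) + z*(13*t^2 + 48*t - 81)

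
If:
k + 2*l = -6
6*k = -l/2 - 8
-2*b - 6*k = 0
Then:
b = 78/23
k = -26/23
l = -56/23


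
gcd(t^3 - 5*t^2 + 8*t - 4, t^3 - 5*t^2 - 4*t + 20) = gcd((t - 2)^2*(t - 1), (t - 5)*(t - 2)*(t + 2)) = t - 2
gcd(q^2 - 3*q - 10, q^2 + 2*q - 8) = 1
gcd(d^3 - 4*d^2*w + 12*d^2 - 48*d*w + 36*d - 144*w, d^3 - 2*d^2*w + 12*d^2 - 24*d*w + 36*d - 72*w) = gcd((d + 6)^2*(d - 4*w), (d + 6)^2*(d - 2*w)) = d^2 + 12*d + 36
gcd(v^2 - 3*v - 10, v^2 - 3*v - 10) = v^2 - 3*v - 10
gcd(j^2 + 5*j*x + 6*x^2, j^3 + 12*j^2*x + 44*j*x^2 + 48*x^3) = j + 2*x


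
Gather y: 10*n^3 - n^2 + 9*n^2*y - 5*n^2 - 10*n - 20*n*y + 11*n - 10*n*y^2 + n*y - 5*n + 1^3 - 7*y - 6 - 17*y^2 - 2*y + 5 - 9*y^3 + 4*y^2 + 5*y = 10*n^3 - 6*n^2 - 4*n - 9*y^3 + y^2*(-10*n - 13) + y*(9*n^2 - 19*n - 4)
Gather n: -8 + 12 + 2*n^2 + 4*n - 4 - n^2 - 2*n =n^2 + 2*n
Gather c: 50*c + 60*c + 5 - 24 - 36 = 110*c - 55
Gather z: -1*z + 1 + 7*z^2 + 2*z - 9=7*z^2 + z - 8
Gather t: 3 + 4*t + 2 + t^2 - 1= t^2 + 4*t + 4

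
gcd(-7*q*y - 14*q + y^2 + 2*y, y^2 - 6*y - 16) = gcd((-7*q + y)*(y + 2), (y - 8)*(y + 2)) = y + 2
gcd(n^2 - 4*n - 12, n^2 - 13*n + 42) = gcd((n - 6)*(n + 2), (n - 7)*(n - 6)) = n - 6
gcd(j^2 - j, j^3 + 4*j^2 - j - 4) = j - 1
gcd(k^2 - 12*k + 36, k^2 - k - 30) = k - 6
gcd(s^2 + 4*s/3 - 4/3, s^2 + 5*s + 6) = s + 2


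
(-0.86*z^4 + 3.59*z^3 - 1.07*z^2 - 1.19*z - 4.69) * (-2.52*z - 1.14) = 2.1672*z^5 - 8.0664*z^4 - 1.3962*z^3 + 4.2186*z^2 + 13.1754*z + 5.3466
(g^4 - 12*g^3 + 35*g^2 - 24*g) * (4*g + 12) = 4*g^5 - 36*g^4 - 4*g^3 + 324*g^2 - 288*g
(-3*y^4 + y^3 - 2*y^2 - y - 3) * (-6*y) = 18*y^5 - 6*y^4 + 12*y^3 + 6*y^2 + 18*y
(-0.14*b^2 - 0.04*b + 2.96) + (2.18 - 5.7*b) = -0.14*b^2 - 5.74*b + 5.14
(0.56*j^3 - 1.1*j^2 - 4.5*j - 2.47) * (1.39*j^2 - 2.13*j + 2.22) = 0.7784*j^5 - 2.7218*j^4 - 2.6688*j^3 + 3.7097*j^2 - 4.7289*j - 5.4834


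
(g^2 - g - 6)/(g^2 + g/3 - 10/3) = 3*(g - 3)/(3*g - 5)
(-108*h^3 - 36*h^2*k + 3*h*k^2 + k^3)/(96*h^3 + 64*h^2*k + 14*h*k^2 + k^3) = (-18*h^2 - 3*h*k + k^2)/(16*h^2 + 8*h*k + k^2)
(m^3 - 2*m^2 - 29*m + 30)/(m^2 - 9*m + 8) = (m^2 - m - 30)/(m - 8)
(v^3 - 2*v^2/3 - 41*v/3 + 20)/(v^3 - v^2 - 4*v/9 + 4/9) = 3*(3*v^3 - 2*v^2 - 41*v + 60)/(9*v^3 - 9*v^2 - 4*v + 4)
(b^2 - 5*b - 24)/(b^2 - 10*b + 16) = (b + 3)/(b - 2)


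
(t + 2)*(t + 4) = t^2 + 6*t + 8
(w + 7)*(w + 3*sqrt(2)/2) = w^2 + 3*sqrt(2)*w/2 + 7*w + 21*sqrt(2)/2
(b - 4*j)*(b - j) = b^2 - 5*b*j + 4*j^2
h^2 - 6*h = h*(h - 6)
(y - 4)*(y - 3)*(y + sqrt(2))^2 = y^4 - 7*y^3 + 2*sqrt(2)*y^3 - 14*sqrt(2)*y^2 + 14*y^2 - 14*y + 24*sqrt(2)*y + 24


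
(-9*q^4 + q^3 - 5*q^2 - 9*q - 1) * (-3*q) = 27*q^5 - 3*q^4 + 15*q^3 + 27*q^2 + 3*q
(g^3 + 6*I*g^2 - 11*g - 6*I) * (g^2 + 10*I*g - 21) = g^5 + 16*I*g^4 - 92*g^3 - 242*I*g^2 + 291*g + 126*I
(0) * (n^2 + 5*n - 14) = 0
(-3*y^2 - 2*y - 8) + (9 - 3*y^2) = -6*y^2 - 2*y + 1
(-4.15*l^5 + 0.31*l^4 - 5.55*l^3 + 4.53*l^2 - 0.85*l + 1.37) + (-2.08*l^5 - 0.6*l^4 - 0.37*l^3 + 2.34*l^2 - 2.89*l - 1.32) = -6.23*l^5 - 0.29*l^4 - 5.92*l^3 + 6.87*l^2 - 3.74*l + 0.05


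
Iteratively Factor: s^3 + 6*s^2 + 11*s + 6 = (s + 2)*(s^2 + 4*s + 3) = (s + 1)*(s + 2)*(s + 3)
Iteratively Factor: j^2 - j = (j)*(j - 1)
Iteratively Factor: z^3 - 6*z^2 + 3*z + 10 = (z + 1)*(z^2 - 7*z + 10) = (z - 2)*(z + 1)*(z - 5)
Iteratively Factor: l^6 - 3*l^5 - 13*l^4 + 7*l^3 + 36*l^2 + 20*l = (l - 5)*(l^5 + 2*l^4 - 3*l^3 - 8*l^2 - 4*l) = (l - 5)*(l + 1)*(l^4 + l^3 - 4*l^2 - 4*l) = (l - 5)*(l + 1)^2*(l^3 - 4*l) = (l - 5)*(l - 2)*(l + 1)^2*(l^2 + 2*l) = (l - 5)*(l - 2)*(l + 1)^2*(l + 2)*(l)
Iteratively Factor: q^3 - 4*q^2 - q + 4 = (q - 1)*(q^2 - 3*q - 4) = (q - 4)*(q - 1)*(q + 1)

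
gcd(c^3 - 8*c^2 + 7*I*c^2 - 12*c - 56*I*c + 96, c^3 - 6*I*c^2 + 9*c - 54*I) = c + 3*I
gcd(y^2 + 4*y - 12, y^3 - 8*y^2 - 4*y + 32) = y - 2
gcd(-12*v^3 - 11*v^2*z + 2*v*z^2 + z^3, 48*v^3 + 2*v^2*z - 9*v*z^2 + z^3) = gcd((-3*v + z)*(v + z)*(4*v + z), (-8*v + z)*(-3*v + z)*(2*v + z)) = -3*v + z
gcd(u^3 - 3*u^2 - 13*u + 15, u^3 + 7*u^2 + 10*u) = 1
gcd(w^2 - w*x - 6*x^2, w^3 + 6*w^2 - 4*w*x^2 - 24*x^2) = w + 2*x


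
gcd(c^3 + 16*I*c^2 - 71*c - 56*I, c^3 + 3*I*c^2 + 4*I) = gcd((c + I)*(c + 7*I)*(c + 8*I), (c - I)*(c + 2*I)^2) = 1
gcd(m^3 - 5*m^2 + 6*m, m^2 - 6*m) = m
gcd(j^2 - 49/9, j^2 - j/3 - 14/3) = j - 7/3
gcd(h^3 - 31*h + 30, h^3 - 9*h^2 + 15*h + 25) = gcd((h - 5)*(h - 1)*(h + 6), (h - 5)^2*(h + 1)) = h - 5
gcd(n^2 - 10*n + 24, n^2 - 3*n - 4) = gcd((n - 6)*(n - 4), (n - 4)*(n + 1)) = n - 4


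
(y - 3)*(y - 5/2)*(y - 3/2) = y^3 - 7*y^2 + 63*y/4 - 45/4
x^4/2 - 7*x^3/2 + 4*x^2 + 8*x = x*(x/2 + 1/2)*(x - 4)^2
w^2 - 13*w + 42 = (w - 7)*(w - 6)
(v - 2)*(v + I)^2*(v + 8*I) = v^4 - 2*v^3 + 10*I*v^3 - 17*v^2 - 20*I*v^2 + 34*v - 8*I*v + 16*I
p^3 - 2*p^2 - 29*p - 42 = (p - 7)*(p + 2)*(p + 3)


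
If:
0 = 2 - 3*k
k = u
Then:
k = 2/3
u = 2/3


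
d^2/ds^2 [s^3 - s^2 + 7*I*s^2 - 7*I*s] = 6*s - 2 + 14*I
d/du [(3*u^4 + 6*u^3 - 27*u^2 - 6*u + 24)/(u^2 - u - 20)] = 3*(2*u^3 - 17*u^2 + 20*u + 3)/(u^2 - 10*u + 25)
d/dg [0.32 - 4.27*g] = -4.27000000000000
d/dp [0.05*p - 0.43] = 0.0500000000000000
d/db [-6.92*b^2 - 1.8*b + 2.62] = -13.84*b - 1.8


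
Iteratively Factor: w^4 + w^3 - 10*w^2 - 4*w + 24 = (w - 2)*(w^3 + 3*w^2 - 4*w - 12) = (w - 2)*(w + 2)*(w^2 + w - 6) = (w - 2)^2*(w + 2)*(w + 3)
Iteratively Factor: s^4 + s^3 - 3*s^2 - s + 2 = (s + 2)*(s^3 - s^2 - s + 1) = (s + 1)*(s + 2)*(s^2 - 2*s + 1) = (s - 1)*(s + 1)*(s + 2)*(s - 1)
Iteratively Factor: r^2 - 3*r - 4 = (r + 1)*(r - 4)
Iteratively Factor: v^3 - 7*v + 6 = (v + 3)*(v^2 - 3*v + 2) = (v - 1)*(v + 3)*(v - 2)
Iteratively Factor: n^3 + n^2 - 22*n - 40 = (n - 5)*(n^2 + 6*n + 8) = (n - 5)*(n + 4)*(n + 2)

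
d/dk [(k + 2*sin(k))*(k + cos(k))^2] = (k + cos(k))*(-2*(k + 2*sin(k))*(sin(k) - 1) + (k + cos(k))*(2*cos(k) + 1))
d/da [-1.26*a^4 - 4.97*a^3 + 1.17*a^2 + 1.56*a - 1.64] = -5.04*a^3 - 14.91*a^2 + 2.34*a + 1.56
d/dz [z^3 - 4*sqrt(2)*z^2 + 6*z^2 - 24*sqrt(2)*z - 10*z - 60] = 3*z^2 - 8*sqrt(2)*z + 12*z - 24*sqrt(2) - 10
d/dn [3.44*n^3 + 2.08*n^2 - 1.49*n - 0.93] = 10.32*n^2 + 4.16*n - 1.49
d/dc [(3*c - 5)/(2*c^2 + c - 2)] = (6*c^2 + 3*c - (3*c - 5)*(4*c + 1) - 6)/(2*c^2 + c - 2)^2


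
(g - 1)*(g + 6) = g^2 + 5*g - 6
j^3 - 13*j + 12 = (j - 3)*(j - 1)*(j + 4)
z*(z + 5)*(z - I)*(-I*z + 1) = -I*z^4 - 5*I*z^3 - I*z^2 - 5*I*z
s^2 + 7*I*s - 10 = (s + 2*I)*(s + 5*I)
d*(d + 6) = d^2 + 6*d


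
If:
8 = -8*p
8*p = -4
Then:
No Solution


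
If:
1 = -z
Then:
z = -1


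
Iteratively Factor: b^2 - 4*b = (b - 4)*(b)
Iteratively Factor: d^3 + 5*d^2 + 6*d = (d + 2)*(d^2 + 3*d) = d*(d + 2)*(d + 3)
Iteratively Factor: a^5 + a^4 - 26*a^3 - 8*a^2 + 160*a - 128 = (a - 2)*(a^4 + 3*a^3 - 20*a^2 - 48*a + 64) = (a - 2)*(a + 4)*(a^3 - a^2 - 16*a + 16) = (a - 2)*(a - 1)*(a + 4)*(a^2 - 16) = (a - 2)*(a - 1)*(a + 4)^2*(a - 4)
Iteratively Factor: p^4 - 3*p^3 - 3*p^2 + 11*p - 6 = (p - 1)*(p^3 - 2*p^2 - 5*p + 6) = (p - 1)^2*(p^2 - p - 6) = (p - 1)^2*(p + 2)*(p - 3)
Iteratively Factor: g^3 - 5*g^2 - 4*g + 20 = (g - 5)*(g^2 - 4) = (g - 5)*(g + 2)*(g - 2)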